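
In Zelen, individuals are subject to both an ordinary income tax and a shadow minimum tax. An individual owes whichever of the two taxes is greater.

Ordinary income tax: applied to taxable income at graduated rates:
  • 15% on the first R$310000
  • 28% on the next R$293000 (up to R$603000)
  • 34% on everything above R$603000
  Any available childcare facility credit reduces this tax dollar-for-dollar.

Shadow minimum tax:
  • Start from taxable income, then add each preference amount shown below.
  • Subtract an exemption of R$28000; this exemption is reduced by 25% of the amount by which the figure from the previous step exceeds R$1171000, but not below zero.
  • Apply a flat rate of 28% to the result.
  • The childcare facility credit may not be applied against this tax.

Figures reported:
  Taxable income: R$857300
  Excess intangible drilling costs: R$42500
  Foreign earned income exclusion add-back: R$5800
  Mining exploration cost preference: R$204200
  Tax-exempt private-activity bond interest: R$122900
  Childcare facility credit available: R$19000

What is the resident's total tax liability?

Ordinary income tax:
  R$310000 × 15% = R$46500
  R$293000 × 28% = R$82040
  R$254300 × 34% = R$86462
  → R$215002
  Less childcare facility credit R$19000 → R$196002

Shadow minimum tax:
  Adjusted income: R$857300 + R$42500 + R$5800 + R$204200 + R$122900 = R$1232700
  Exemption: R$28000 − 25% × (R$1232700 − R$1171000) = R$28000 − R$15425 = R$12575
  Base: R$1232700 − R$12575 = R$1220125
  R$1220125 × 28% = R$341635

R$341635 > R$196002, so the shadow minimum tax is the binding amount.

R$341635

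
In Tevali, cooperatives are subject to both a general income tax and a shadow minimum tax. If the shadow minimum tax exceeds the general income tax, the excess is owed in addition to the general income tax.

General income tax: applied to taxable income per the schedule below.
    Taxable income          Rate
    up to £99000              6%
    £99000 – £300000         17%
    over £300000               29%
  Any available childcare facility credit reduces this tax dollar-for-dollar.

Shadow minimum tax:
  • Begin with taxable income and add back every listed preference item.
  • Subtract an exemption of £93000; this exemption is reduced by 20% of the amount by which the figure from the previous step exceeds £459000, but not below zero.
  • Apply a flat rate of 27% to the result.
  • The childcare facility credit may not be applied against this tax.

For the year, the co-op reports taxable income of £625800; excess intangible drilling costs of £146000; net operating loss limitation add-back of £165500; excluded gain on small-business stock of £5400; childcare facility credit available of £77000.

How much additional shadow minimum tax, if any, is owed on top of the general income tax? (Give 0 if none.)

General income tax:
  £99000 × 6% = £5940
  £201000 × 17% = £34170
  £325800 × 29% = £94482
  → £134592
  Less childcare facility credit £77000 → £57592

Shadow minimum tax:
  Adjusted income: £625800 + £146000 + £165500 + £5400 = £942700
  Exemption: 20% × (£942700 − £459000) = £96740 ≥ £93000, so the exemption is fully phased out
  Base: £942700 − £0 = £942700
  £942700 × 27% = £254529

Excess of shadow minimum tax over general income tax: £254529 − £57592 = £196937.

£196937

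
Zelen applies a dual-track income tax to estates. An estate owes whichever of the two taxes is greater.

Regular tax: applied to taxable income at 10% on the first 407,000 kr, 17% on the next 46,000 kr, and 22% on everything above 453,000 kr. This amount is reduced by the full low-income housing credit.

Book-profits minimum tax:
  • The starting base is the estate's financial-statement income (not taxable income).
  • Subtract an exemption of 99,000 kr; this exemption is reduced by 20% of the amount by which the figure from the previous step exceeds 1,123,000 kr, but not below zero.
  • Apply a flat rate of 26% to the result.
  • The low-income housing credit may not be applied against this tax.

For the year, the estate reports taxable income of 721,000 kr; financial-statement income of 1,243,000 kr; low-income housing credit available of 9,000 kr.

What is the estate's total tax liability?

303,680 kr

Regular tax:
  407,000 kr × 10% = 40,700 kr
  46,000 kr × 17% = 7,820 kr
  268,000 kr × 22% = 58,960 kr
  → 107,480 kr
  Less low-income housing credit 9,000 kr → 98,480 kr

Book-profits minimum tax:
  Base (financial-statement income): 1,243,000 kr
  Exemption: 99,000 kr − 20% × (1,243,000 kr − 1,123,000 kr) = 99,000 kr − 24,000 kr = 75,000 kr
  Base: 1,243,000 kr − 75,000 kr = 1,168,000 kr
  1,168,000 kr × 26% = 303,680 kr

303,680 kr > 98,480 kr, so the book-profits minimum tax is the binding amount.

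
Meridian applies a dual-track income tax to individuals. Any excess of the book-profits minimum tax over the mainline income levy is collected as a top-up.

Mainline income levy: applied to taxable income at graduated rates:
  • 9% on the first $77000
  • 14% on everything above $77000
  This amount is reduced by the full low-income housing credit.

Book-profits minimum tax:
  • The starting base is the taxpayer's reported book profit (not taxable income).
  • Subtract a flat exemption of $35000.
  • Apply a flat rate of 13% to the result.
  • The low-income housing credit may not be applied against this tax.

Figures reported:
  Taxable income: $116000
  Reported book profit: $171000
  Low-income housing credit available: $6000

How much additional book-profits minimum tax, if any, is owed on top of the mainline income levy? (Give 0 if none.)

Book-profits minimum tax:
  Base (reported book profit): $171000
  Less exemption $35000 → base $136000
  $136000 × 13% = $17680

Mainline income levy:
  $77000 × 9% = $6930
  $39000 × 14% = $5460
  → $12390
  Less low-income housing credit $6000 → $6390

Excess of book-profits minimum tax over mainline income levy: $17680 − $6390 = $11290.

$11290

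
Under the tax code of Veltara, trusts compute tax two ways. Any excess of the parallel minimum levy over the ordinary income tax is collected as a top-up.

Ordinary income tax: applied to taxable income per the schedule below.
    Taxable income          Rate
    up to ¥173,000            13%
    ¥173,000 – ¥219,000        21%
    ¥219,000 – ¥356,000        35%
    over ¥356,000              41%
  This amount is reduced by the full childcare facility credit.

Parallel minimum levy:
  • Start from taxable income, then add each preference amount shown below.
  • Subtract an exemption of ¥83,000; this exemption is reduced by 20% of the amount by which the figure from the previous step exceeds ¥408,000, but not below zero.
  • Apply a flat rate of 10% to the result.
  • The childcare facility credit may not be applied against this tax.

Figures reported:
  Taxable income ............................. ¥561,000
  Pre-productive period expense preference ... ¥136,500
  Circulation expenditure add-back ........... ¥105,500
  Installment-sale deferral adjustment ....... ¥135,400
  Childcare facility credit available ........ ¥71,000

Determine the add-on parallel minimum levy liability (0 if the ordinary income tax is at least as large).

¥690

Parallel minimum levy:
  Adjusted income: ¥561,000 + ¥136,500 + ¥105,500 + ¥135,400 = ¥938,400
  Exemption: 20% × (¥938,400 − ¥408,000) = ¥106,080 ≥ ¥83,000, so the exemption is fully phased out
  Base: ¥938,400 − ¥0 = ¥938,400
  ¥938,400 × 10% = ¥93,840

Ordinary income tax:
  ¥173,000 × 13% = ¥22,490
  ¥46,000 × 21% = ¥9,660
  ¥137,000 × 35% = ¥47,950
  ¥205,000 × 41% = ¥84,050
  → ¥164,150
  Less childcare facility credit ¥71,000 → ¥93,150

Excess of parallel minimum levy over ordinary income tax: ¥93,840 − ¥93,150 = ¥690.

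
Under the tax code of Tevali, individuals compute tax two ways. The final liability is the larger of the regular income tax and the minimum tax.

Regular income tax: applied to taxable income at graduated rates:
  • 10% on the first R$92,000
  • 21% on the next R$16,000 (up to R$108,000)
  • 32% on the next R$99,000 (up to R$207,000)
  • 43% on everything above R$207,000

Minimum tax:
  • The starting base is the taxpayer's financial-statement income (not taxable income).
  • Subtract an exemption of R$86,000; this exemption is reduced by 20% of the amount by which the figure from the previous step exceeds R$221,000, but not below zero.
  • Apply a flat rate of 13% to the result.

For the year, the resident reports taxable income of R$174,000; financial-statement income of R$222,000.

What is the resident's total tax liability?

Regular income tax:
  R$92,000 × 10% = R$9,200
  R$16,000 × 21% = R$3,360
  R$66,000 × 32% = R$21,120
  → R$33,680

Minimum tax:
  Base (financial-statement income): R$222,000
  Exemption: R$86,000 − 20% × (R$222,000 − R$221,000) = R$86,000 − R$200 = R$85,800
  Base: R$222,000 − R$85,800 = R$136,200
  R$136,200 × 13% = R$17,706

R$33,680 > R$17,706, so the regular income tax governs.

R$33,680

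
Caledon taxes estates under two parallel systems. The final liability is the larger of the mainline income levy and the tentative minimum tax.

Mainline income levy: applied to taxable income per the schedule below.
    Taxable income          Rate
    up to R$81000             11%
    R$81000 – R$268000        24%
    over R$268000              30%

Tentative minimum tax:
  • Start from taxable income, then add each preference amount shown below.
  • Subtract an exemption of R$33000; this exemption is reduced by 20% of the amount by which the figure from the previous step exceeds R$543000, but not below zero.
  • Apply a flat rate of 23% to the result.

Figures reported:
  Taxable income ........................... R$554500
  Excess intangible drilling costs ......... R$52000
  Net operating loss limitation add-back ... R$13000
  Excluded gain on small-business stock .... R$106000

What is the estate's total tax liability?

R$166865

Tentative minimum tax:
  Adjusted income: R$554500 + R$52000 + R$13000 + R$106000 = R$725500
  Exemption: 20% × (R$725500 − R$543000) = R$36500 ≥ R$33000, so the exemption is fully phased out
  Base: R$725500 − R$0 = R$725500
  R$725500 × 23% = R$166865

Mainline income levy:
  R$81000 × 11% = R$8910
  R$187000 × 24% = R$44880
  R$286500 × 30% = R$85950
  → R$139740

R$166865 > R$139740, so the tentative minimum tax is the binding amount.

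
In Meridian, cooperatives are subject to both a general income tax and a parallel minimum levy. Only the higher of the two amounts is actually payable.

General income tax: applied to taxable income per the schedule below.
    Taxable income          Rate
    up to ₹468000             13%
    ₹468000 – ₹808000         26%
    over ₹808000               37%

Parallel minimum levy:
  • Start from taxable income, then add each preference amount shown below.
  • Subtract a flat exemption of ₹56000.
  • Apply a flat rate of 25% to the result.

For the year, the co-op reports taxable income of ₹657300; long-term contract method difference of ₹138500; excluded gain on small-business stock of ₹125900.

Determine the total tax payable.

Parallel minimum levy:
  Adjusted income: ₹657300 + ₹138500 + ₹125900 = ₹921700
  Less exemption ₹56000 → base ₹865700
  ₹865700 × 25% = ₹216425

General income tax:
  ₹468000 × 13% = ₹60840
  ₹189300 × 26% = ₹49218
  → ₹110058

₹216425 > ₹110058, so the parallel minimum levy is the binding amount.

₹216425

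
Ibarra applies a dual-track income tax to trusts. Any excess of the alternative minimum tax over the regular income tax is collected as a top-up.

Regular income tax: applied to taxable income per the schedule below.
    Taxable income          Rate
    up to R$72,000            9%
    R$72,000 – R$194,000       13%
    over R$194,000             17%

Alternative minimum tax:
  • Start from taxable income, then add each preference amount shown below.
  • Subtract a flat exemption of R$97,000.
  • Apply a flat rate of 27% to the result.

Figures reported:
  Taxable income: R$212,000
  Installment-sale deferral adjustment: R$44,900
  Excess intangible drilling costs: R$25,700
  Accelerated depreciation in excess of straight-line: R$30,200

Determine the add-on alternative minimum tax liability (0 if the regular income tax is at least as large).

R$32,866

Alternative minimum tax:
  Adjusted income: R$212,000 + R$44,900 + R$25,700 + R$30,200 = R$312,800
  Less exemption R$97,000 → base R$215,800
  R$215,800 × 27% = R$58,266

Regular income tax:
  R$72,000 × 9% = R$6,480
  R$122,000 × 13% = R$15,860
  R$18,000 × 17% = R$3,060
  → R$25,400

Excess of alternative minimum tax over regular income tax: R$58,266 − R$25,400 = R$32,866.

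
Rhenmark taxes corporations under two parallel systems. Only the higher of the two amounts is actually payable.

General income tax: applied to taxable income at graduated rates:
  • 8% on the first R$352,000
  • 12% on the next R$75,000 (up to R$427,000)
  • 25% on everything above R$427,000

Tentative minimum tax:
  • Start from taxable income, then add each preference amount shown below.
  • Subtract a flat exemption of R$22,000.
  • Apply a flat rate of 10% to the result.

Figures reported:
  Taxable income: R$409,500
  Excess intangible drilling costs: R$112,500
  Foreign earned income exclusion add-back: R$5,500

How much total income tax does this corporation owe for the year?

General income tax:
  R$352,000 × 8% = R$28,160
  R$57,500 × 12% = R$6,900
  → R$35,060

Tentative minimum tax:
  Adjusted income: R$409,500 + R$112,500 + R$5,500 = R$527,500
  Less exemption R$22,000 → base R$505,500
  R$505,500 × 10% = R$50,550

R$50,550 > R$35,060, so the tentative minimum tax is the binding amount.

R$50,550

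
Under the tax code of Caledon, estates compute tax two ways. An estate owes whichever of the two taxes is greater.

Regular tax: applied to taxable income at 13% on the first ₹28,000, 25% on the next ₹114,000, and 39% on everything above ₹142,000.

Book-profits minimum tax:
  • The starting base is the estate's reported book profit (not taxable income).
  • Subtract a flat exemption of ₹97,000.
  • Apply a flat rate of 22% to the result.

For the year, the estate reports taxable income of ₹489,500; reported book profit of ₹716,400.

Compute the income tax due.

₹167,665

Regular tax:
  ₹28,000 × 13% = ₹3,640
  ₹114,000 × 25% = ₹28,500
  ₹347,500 × 39% = ₹135,525
  → ₹167,665

Book-profits minimum tax:
  Base (reported book profit): ₹716,400
  Less exemption ₹97,000 → base ₹619,400
  ₹619,400 × 22% = ₹136,268

₹167,665 > ₹136,268, so the regular tax governs.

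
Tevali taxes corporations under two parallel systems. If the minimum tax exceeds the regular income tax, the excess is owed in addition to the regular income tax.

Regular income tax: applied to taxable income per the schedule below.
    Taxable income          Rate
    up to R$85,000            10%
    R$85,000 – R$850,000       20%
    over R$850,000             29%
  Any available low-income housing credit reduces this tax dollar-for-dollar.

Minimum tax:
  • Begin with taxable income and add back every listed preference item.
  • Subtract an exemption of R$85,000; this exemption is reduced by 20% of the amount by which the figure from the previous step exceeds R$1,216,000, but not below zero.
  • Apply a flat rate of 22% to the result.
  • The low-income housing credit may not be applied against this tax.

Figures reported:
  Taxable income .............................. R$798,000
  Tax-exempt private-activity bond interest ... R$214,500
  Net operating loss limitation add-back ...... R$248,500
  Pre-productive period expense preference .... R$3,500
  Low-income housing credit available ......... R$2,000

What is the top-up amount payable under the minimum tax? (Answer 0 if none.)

R$112,524

Regular income tax:
  R$85,000 × 10% = R$8,500
  R$713,000 × 20% = R$142,600
  → R$151,100
  Less low-income housing credit R$2,000 → R$149,100

Minimum tax:
  Adjusted income: R$798,000 + R$214,500 + R$248,500 + R$3,500 = R$1,264,500
  Exemption: R$85,000 − 20% × (R$1,264,500 − R$1,216,000) = R$85,000 − R$9,700 = R$75,300
  Base: R$1,264,500 − R$75,300 = R$1,189,200
  R$1,189,200 × 22% = R$261,624

Excess of minimum tax over regular income tax: R$261,624 − R$149,100 = R$112,524.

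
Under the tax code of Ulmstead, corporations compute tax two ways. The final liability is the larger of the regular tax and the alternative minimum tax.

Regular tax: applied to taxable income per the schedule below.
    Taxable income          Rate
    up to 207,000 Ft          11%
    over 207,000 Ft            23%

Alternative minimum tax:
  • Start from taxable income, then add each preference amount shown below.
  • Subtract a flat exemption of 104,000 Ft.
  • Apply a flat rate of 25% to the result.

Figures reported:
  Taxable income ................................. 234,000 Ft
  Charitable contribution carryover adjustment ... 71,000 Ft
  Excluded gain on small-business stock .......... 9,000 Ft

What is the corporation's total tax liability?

Regular tax:
  207,000 Ft × 11% = 22,770 Ft
  27,000 Ft × 23% = 6,210 Ft
  → 28,980 Ft

Alternative minimum tax:
  Adjusted income: 234,000 Ft + 71,000 Ft + 9,000 Ft = 314,000 Ft
  Less exemption 104,000 Ft → base 210,000 Ft
  210,000 Ft × 25% = 52,500 Ft

52,500 Ft > 28,980 Ft, so the alternative minimum tax is the binding amount.

52,500 Ft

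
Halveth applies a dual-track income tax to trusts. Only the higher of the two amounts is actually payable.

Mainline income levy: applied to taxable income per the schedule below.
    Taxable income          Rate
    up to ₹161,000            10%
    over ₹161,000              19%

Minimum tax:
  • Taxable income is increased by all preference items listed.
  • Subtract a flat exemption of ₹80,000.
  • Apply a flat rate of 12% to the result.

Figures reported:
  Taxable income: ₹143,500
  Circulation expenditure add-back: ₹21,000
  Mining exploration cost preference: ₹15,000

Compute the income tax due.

₹14,350

Mainline income levy:
  ₹143,500 × 10% = ₹14,350

Minimum tax:
  Adjusted income: ₹143,500 + ₹21,000 + ₹15,000 = ₹179,500
  Less exemption ₹80,000 → base ₹99,500
  ₹99,500 × 12% = ₹11,940

₹14,350 > ₹11,940, so the mainline income levy governs.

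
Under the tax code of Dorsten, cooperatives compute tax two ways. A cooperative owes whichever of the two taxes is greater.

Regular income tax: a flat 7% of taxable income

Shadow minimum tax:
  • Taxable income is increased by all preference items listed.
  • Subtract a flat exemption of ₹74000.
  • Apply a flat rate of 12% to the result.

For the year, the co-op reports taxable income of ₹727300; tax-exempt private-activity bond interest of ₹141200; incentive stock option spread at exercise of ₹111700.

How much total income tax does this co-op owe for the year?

Regular income tax:
  ₹727300 × 7% = ₹50911

Shadow minimum tax:
  Adjusted income: ₹727300 + ₹141200 + ₹111700 = ₹980200
  Less exemption ₹74000 → base ₹906200
  ₹906200 × 12% = ₹108744

₹108744 > ₹50911, so the shadow minimum tax is the binding amount.

₹108744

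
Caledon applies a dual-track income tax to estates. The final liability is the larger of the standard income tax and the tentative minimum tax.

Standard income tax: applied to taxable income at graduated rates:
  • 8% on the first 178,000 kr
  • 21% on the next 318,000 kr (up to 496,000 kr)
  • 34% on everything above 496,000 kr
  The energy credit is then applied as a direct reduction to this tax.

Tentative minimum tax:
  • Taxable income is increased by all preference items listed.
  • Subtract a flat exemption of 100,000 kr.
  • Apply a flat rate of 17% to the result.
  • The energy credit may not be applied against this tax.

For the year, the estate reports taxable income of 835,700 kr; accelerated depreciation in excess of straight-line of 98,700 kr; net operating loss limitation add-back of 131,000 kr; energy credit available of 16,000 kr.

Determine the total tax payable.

Standard income tax:
  178,000 kr × 8% = 14,240 kr
  318,000 kr × 21% = 66,780 kr
  339,700 kr × 34% = 115,498 kr
  → 196,518 kr
  Less energy credit 16,000 kr → 180,518 kr

Tentative minimum tax:
  Adjusted income: 835,700 kr + 98,700 kr + 131,000 kr = 1,065,400 kr
  Less exemption 100,000 kr → base 965,400 kr
  965,400 kr × 17% = 164,118 kr

180,518 kr > 164,118 kr, so the standard income tax governs.

180,518 kr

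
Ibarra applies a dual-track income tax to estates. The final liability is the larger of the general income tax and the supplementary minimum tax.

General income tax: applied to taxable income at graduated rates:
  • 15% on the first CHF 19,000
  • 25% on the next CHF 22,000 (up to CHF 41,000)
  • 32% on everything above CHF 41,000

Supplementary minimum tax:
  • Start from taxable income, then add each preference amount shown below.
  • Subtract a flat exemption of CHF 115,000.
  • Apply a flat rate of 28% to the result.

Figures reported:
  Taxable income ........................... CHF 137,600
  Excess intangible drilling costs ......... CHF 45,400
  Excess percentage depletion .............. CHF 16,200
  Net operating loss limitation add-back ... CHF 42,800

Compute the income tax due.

Supplementary minimum tax:
  Adjusted income: CHF 137,600 + CHF 45,400 + CHF 16,200 + CHF 42,800 = CHF 242,000
  Less exemption CHF 115,000 → base CHF 127,000
  CHF 127,000 × 28% = CHF 35,560

General income tax:
  CHF 19,000 × 15% = CHF 2,850
  CHF 22,000 × 25% = CHF 5,500
  CHF 96,600 × 32% = CHF 30,912
  → CHF 39,262

CHF 39,262 > CHF 35,560, so the general income tax governs.

CHF 39,262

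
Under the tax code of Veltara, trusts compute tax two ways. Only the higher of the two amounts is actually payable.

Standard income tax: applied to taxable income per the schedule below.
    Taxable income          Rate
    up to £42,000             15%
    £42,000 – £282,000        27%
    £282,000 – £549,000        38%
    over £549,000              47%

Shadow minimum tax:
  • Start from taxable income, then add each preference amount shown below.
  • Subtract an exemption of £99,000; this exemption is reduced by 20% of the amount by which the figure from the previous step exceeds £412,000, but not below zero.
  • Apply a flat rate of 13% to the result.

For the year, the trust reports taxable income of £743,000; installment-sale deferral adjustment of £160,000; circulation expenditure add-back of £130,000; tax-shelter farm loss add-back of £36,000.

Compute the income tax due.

£263,740

Shadow minimum tax:
  Adjusted income: £743,000 + £160,000 + £130,000 + £36,000 = £1,069,000
  Exemption: 20% × (£1,069,000 − £412,000) = £131,400 ≥ £99,000, so the exemption is fully phased out
  Base: £1,069,000 − £0 = £1,069,000
  £1,069,000 × 13% = £138,970

Standard income tax:
  £42,000 × 15% = £6,300
  £240,000 × 27% = £64,800
  £267,000 × 38% = £101,460
  £194,000 × 47% = £91,180
  → £263,740

£263,740 > £138,970, so the standard income tax governs.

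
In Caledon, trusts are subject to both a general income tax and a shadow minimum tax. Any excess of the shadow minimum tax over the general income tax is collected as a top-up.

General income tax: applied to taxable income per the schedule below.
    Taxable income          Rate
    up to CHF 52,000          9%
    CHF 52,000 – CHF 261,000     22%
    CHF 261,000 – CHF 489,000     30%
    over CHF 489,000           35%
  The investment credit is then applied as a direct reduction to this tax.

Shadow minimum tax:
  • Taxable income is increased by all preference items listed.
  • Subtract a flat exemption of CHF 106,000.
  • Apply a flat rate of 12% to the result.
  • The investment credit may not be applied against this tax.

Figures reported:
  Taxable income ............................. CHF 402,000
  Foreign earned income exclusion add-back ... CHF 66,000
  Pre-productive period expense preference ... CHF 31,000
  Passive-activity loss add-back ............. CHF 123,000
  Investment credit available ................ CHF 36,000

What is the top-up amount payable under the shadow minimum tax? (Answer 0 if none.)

CHF 4,960

General income tax:
  CHF 52,000 × 9% = CHF 4,680
  CHF 209,000 × 22% = CHF 45,980
  CHF 141,000 × 30% = CHF 42,300
  → CHF 92,960
  Less investment credit CHF 36,000 → CHF 56,960

Shadow minimum tax:
  Adjusted income: CHF 402,000 + CHF 66,000 + CHF 31,000 + CHF 123,000 = CHF 622,000
  Less exemption CHF 106,000 → base CHF 516,000
  CHF 516,000 × 12% = CHF 61,920

Excess of shadow minimum tax over general income tax: CHF 61,920 − CHF 56,960 = CHF 4,960.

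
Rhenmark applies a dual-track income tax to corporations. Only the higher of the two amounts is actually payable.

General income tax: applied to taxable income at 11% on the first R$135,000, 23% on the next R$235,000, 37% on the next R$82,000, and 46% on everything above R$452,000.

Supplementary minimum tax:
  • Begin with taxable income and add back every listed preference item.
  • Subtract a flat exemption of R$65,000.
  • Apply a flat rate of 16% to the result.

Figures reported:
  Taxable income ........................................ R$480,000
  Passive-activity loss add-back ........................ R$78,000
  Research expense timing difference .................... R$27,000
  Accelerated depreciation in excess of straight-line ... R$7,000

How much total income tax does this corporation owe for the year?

General income tax:
  R$135,000 × 11% = R$14,850
  R$235,000 × 23% = R$54,050
  R$82,000 × 37% = R$30,340
  R$28,000 × 46% = R$12,880
  → R$112,120

Supplementary minimum tax:
  Adjusted income: R$480,000 + R$78,000 + R$27,000 + R$7,000 = R$592,000
  Less exemption R$65,000 → base R$527,000
  R$527,000 × 16% = R$84,320

R$112,120 > R$84,320, so the general income tax governs.

R$112,120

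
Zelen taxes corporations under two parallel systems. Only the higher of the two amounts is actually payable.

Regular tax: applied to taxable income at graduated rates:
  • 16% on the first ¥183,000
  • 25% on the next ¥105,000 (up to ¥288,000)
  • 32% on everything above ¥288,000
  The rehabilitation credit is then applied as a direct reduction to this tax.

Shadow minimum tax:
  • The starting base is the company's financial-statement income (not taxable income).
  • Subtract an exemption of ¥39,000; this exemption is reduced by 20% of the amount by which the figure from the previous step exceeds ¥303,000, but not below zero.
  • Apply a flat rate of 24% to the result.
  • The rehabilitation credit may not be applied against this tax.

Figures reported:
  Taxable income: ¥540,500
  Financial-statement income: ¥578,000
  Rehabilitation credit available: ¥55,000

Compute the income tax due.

Regular tax:
  ¥183,000 × 16% = ¥29,280
  ¥105,000 × 25% = ¥26,250
  ¥252,500 × 32% = ¥80,800
  → ¥136,330
  Less rehabilitation credit ¥55,000 → ¥81,330

Shadow minimum tax:
  Base (financial-statement income): ¥578,000
  Exemption: 20% × (¥578,000 − ¥303,000) = ¥55,000 ≥ ¥39,000, so the exemption is fully phased out
  Base: ¥578,000 − ¥0 = ¥578,000
  ¥578,000 × 24% = ¥138,720

¥138,720 > ¥81,330, so the shadow minimum tax is the binding amount.

¥138,720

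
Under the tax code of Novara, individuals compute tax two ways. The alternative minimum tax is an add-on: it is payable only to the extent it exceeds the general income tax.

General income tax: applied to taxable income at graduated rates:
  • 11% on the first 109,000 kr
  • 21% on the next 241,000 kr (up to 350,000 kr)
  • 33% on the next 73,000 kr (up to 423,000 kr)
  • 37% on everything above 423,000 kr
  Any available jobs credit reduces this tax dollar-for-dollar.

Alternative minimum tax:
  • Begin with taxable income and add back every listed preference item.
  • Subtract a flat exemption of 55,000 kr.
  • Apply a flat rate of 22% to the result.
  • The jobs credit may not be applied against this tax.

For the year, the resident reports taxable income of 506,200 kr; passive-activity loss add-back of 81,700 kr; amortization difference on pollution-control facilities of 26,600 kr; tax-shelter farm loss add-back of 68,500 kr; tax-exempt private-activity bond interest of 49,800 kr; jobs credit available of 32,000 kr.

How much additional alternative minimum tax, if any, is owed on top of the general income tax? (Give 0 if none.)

63,642 kr

Alternative minimum tax:
  Adjusted income: 506,200 kr + 81,700 kr + 26,600 kr + 68,500 kr + 49,800 kr = 732,800 kr
  Less exemption 55,000 kr → base 677,800 kr
  677,800 kr × 22% = 149,116 kr

General income tax:
  109,000 kr × 11% = 11,990 kr
  241,000 kr × 21% = 50,610 kr
  73,000 kr × 33% = 24,090 kr
  83,200 kr × 37% = 30,784 kr
  → 117,474 kr
  Less jobs credit 32,000 kr → 85,474 kr

Excess of alternative minimum tax over general income tax: 149,116 kr − 85,474 kr = 63,642 kr.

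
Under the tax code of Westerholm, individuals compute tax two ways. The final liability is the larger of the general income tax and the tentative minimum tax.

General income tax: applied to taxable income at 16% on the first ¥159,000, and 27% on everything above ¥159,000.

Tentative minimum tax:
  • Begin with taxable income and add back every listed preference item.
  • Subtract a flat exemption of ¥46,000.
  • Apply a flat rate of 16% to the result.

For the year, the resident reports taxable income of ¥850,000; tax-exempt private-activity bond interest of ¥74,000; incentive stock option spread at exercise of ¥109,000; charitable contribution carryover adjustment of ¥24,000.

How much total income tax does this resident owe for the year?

Tentative minimum tax:
  Adjusted income: ¥850,000 + ¥74,000 + ¥109,000 + ¥24,000 = ¥1,057,000
  Less exemption ¥46,000 → base ¥1,011,000
  ¥1,011,000 × 16% = ¥161,760

General income tax:
  ¥159,000 × 16% = ¥25,440
  ¥691,000 × 27% = ¥186,570
  → ¥212,010

¥212,010 > ¥161,760, so the general income tax governs.

¥212,010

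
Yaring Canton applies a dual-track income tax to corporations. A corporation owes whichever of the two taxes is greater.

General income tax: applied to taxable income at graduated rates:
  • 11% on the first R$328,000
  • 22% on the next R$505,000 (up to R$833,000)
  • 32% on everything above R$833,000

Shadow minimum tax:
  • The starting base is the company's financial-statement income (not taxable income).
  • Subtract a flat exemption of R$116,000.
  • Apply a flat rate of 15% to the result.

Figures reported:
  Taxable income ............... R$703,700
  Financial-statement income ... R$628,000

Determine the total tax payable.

R$118,734

Shadow minimum tax:
  Base (financial-statement income): R$628,000
  Less exemption R$116,000 → base R$512,000
  R$512,000 × 15% = R$76,800

General income tax:
  R$328,000 × 11% = R$36,080
  R$375,700 × 22% = R$82,654
  → R$118,734

R$118,734 > R$76,800, so the general income tax governs.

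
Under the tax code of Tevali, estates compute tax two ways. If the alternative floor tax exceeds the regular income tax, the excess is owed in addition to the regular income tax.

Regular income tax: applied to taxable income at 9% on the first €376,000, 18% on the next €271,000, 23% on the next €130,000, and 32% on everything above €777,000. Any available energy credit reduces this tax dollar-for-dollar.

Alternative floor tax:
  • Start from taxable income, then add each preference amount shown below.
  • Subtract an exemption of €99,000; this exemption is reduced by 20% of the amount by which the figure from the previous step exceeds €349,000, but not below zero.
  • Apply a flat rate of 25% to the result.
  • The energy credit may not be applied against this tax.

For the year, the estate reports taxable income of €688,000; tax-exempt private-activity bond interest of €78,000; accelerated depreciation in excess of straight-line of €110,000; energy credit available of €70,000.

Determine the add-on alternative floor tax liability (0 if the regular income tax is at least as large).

€196,950

Alternative floor tax:
  Adjusted income: €688,000 + €78,000 + €110,000 = €876,000
  Exemption: 20% × (€876,000 − €349,000) = €105,400 ≥ €99,000, so the exemption is fully phased out
  Base: €876,000 − €0 = €876,000
  €876,000 × 25% = €219,000

Regular income tax:
  €376,000 × 9% = €33,840
  €271,000 × 18% = €48,780
  €41,000 × 23% = €9,430
  → €92,050
  Less energy credit €70,000 → €22,050

Excess of alternative floor tax over regular income tax: €219,000 − €22,050 = €196,950.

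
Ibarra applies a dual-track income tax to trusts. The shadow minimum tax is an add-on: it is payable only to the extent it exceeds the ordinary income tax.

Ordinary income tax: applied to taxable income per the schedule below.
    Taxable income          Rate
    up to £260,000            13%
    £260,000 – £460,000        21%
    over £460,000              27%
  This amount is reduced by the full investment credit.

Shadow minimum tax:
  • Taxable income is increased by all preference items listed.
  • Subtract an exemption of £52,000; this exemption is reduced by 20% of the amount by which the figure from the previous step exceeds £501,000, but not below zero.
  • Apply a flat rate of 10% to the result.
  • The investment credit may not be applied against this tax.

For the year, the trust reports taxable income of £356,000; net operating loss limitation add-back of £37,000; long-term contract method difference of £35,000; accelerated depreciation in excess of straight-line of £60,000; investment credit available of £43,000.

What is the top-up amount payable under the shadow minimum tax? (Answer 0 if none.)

£32,640

Ordinary income tax:
  £260,000 × 13% = £33,800
  £96,000 × 21% = £20,160
  → £53,960
  Less investment credit £43,000 → £10,960

Shadow minimum tax:
  Adjusted income: £356,000 + £37,000 + £35,000 + £60,000 = £488,000
  Exemption: £488,000 ≤ £501,000, so full £52,000 applies
  Base: £488,000 − £52,000 = £436,000
  £436,000 × 10% = £43,600

Excess of shadow minimum tax over ordinary income tax: £43,600 − £10,960 = £32,640.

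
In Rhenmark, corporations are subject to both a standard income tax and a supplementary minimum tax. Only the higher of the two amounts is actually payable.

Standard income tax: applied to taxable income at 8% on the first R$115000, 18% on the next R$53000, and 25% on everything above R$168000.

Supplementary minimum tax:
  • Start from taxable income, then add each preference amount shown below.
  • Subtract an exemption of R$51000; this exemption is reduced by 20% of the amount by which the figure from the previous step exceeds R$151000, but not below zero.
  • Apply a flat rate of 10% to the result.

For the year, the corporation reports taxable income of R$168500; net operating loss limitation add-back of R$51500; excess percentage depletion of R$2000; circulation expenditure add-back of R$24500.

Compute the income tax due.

Standard income tax:
  R$115000 × 8% = R$9200
  R$53000 × 18% = R$9540
  R$500 × 25% = R$125
  → R$18865

Supplementary minimum tax:
  Adjusted income: R$168500 + R$51500 + R$2000 + R$24500 = R$246500
  Exemption: R$51000 − 20% × (R$246500 − R$151000) = R$51000 − R$19100 = R$31900
  Base: R$246500 − R$31900 = R$214600
  R$214600 × 10% = R$21460

R$21460 > R$18865, so the supplementary minimum tax is the binding amount.

R$21460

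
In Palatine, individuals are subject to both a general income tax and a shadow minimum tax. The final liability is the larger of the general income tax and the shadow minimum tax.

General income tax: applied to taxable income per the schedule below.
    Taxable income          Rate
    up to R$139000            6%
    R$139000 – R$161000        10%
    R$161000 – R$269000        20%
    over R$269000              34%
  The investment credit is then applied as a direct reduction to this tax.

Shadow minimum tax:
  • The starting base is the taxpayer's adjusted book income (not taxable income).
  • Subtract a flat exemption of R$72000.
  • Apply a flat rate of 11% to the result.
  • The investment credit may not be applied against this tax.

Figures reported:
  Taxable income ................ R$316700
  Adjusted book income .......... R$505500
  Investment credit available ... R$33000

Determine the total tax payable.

R$47685

General income tax:
  R$139000 × 6% = R$8340
  R$22000 × 10% = R$2200
  R$108000 × 20% = R$21600
  R$47700 × 34% = R$16218
  → R$48358
  Less investment credit R$33000 → R$15358

Shadow minimum tax:
  Base (adjusted book income): R$505500
  Less exemption R$72000 → base R$433500
  R$433500 × 11% = R$47685

R$47685 > R$15358, so the shadow minimum tax is the binding amount.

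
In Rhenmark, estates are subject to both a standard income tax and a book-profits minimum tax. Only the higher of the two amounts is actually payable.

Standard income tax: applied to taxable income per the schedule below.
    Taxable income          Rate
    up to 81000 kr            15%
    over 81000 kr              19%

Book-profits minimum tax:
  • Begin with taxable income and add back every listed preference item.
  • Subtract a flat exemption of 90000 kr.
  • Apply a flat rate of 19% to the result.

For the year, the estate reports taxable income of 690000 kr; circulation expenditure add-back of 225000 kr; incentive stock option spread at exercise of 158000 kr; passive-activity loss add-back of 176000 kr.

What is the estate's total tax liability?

Standard income tax:
  81000 kr × 15% = 12150 kr
  609000 kr × 19% = 115710 kr
  → 127860 kr

Book-profits minimum tax:
  Adjusted income: 690000 kr + 225000 kr + 158000 kr + 176000 kr = 1249000 kr
  Less exemption 90000 kr → base 1159000 kr
  1159000 kr × 19% = 220210 kr

220210 kr > 127860 kr, so the book-profits minimum tax is the binding amount.

220210 kr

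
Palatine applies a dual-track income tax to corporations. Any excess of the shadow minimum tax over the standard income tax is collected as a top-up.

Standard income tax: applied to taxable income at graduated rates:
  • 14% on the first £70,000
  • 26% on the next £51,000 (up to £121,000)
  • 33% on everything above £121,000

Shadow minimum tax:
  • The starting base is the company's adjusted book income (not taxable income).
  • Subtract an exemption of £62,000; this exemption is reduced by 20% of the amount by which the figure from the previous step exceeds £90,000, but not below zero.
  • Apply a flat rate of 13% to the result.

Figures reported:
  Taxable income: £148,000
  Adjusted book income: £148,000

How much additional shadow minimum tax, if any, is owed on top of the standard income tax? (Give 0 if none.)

Standard income tax:
  £70,000 × 14% = £9,800
  £51,000 × 26% = £13,260
  £27,000 × 33% = £8,910
  → £31,970

Shadow minimum tax:
  Base (adjusted book income): £148,000
  Exemption: £62,000 − 20% × (£148,000 − £90,000) = £62,000 − £11,600 = £50,400
  Base: £148,000 − £50,400 = £97,600
  £97,600 × 13% = £12,688

£12,688 ≤ £31,970, so no add-on is due.

£0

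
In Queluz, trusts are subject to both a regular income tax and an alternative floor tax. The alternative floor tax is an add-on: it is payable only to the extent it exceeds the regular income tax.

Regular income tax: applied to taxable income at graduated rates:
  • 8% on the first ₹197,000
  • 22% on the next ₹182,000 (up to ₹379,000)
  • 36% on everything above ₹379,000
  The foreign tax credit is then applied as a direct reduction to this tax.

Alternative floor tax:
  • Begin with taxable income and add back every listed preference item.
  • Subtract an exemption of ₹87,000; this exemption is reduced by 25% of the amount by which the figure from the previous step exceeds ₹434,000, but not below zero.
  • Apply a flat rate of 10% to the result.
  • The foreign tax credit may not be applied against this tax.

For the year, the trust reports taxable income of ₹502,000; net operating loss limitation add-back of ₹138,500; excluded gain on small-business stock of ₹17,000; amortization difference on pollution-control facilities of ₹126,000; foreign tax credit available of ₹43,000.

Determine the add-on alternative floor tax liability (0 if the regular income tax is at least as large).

Regular income tax:
  ₹197,000 × 8% = ₹15,760
  ₹182,000 × 22% = ₹40,040
  ₹123,000 × 36% = ₹44,280
  → ₹100,080
  Less foreign tax credit ₹43,000 → ₹57,080

Alternative floor tax:
  Adjusted income: ₹502,000 + ₹138,500 + ₹17,000 + ₹126,000 = ₹783,500
  Exemption: 25% × (₹783,500 − ₹434,000) = ₹87,375 ≥ ₹87,000, so the exemption is fully phased out
  Base: ₹783,500 − ₹0 = ₹783,500
  ₹783,500 × 10% = ₹78,350

Excess of alternative floor tax over regular income tax: ₹78,350 − ₹57,080 = ₹21,270.

₹21,270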